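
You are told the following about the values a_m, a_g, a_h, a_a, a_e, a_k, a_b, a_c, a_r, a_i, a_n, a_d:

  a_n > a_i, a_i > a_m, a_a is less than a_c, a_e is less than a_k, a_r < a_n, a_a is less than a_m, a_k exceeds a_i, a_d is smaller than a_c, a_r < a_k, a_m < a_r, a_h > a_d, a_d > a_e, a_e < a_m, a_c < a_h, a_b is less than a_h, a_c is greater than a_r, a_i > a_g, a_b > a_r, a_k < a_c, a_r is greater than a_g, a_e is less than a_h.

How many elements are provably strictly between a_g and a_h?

5

The relations place a_g below a_h. An element lies strictly between them when it is forced above a_g and also forced below a_h.
Above a_g: {a_r, a_b, a_i, a_k, a_c, a_n}. Below a_h: {a_e, a_a, a_m, a_r, a_b, a_i, a_k, a_d, a_c}.
Intersection: {a_r, a_b, a_i, a_k, a_c} — 5.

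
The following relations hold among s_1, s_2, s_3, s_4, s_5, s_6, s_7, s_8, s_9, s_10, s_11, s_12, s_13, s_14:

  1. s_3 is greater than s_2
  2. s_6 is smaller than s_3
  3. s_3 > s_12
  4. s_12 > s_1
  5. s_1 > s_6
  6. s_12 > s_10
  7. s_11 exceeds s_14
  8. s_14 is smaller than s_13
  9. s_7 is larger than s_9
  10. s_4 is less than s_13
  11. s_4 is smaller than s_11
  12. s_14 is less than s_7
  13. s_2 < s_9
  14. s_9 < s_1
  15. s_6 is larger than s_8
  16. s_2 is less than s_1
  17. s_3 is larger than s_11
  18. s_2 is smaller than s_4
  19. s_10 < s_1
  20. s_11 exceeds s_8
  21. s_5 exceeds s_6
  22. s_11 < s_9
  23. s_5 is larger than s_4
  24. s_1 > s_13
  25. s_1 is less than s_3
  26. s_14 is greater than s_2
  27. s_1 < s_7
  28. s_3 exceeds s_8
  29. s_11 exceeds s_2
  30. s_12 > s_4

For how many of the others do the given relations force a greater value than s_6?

5

From s_6 the given relations immediately reach s_1, s_5, s_3.
From those, s_12, s_7 — 5 in total.
Nothing else is reachable above s_6; 5 in all.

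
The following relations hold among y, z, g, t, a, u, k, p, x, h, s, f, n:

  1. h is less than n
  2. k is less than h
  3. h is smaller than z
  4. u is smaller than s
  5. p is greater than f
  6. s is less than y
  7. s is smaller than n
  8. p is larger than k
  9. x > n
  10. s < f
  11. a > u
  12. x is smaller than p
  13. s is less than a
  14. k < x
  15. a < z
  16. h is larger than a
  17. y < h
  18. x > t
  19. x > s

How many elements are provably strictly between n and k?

1

Chaining upward from k reaches: h, z, x, p.
Chaining downward from n reaches: u, s, a, y, h.
Strictly between k and n are those in both lists: h — 1 element.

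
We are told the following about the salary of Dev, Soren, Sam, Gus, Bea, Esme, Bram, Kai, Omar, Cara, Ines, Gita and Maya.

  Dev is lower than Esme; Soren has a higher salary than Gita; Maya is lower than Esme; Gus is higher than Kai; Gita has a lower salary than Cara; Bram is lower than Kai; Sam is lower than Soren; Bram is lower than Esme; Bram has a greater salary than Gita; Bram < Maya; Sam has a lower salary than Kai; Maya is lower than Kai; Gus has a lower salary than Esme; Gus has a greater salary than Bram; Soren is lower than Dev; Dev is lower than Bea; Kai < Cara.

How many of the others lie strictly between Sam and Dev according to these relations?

1

Chaining upward from Sam reaches: Soren, Kai, Gus, Esme, Cara, Bea.
Chaining downward from Dev reaches: Gita, Soren.
Strictly between Sam and Dev are those in both lists: Soren — 1 element.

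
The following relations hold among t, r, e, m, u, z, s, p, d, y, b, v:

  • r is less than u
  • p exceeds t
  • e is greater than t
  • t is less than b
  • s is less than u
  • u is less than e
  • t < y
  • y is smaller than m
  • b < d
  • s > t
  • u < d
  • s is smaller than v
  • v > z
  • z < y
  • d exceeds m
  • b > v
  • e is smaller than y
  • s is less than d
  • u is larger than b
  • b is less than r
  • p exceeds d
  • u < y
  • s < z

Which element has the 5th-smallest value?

b

Piecing the relations together gives one ordering: t < s < z < v < b < r < u < e < y < m < d < p.
Counting 5 from the smallest end gives b.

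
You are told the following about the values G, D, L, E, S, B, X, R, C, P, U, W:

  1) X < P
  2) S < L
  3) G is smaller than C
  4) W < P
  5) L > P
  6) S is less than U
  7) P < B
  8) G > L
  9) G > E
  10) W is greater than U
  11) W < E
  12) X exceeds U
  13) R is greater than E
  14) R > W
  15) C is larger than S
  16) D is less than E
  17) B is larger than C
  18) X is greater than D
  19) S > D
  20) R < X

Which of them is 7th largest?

Chaining the given pairs: D < S < U < W < E < R < X < P < L < G < C < B.
The 7th largest is R.

R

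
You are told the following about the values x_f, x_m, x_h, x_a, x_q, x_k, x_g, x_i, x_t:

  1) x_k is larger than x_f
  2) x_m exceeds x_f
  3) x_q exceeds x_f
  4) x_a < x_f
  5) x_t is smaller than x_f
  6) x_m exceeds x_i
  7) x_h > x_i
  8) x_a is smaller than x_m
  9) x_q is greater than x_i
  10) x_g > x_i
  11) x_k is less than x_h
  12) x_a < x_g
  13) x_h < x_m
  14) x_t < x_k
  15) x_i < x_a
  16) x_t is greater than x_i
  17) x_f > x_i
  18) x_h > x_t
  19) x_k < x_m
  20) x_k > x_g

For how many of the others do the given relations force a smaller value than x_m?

7

Directly below x_m: x_i, x_a, x_f, x_k, x_h.
One step further: x_t, x_g (7 so far).
No other element is forced below x_m by the given relations, so the count is 7.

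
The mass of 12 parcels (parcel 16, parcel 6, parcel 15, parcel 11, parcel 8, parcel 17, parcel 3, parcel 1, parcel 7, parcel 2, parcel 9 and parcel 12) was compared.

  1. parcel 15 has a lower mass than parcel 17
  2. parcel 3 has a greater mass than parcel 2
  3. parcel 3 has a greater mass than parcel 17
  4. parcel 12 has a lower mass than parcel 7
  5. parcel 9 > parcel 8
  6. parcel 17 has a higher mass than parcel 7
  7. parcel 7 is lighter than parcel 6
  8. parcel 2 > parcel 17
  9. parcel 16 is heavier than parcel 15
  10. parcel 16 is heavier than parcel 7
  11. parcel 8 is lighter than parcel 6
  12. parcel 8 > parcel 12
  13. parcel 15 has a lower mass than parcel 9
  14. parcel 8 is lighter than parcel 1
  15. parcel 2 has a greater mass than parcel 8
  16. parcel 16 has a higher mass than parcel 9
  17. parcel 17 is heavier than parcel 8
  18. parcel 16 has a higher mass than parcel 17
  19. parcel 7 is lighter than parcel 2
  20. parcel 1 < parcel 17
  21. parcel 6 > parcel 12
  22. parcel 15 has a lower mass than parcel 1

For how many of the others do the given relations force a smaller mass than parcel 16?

The elements the relations force below parcel 16 are parcel 15, parcel 12, parcel 8, parcel 9, parcel 7, parcel 1, parcel 17 — no chain reaches any other.
That is 7.

7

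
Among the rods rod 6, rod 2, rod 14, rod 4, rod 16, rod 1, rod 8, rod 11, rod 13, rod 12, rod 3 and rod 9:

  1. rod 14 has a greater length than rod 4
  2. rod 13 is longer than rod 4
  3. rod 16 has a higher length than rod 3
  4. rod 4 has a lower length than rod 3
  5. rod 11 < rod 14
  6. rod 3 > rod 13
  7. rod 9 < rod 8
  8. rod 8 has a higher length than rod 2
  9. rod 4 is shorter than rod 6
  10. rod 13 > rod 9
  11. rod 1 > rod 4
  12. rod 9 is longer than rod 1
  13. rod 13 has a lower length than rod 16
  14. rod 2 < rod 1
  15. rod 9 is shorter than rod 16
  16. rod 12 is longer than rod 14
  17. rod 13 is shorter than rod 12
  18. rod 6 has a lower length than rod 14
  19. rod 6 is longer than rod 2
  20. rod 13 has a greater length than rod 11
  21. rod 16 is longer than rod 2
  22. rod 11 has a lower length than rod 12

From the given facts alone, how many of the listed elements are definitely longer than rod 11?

Directly above rod 11: rod 14, rod 13, rod 12.
One step further: rod 3, rod 16 (5 so far).
Nothing else is reachable above rod 11; 5 in all.

5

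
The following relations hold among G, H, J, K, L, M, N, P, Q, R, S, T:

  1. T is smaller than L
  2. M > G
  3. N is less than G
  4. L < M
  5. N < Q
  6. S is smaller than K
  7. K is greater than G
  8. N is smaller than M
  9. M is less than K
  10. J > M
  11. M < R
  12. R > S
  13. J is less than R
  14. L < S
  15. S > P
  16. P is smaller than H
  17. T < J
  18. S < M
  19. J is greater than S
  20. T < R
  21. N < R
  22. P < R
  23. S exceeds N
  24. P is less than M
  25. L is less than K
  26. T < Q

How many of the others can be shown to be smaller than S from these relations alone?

4

The elements the relations force below S are P, N, T, L — no chain reaches any other.
That is 4.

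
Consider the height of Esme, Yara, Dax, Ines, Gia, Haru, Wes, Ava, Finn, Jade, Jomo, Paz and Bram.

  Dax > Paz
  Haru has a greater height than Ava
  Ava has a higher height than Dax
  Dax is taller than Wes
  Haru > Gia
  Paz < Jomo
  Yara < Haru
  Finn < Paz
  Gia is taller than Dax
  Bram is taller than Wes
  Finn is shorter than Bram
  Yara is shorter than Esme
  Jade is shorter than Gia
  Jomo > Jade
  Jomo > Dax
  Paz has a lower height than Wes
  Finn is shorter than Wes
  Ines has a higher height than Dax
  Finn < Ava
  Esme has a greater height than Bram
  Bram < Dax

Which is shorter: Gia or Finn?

Following the relations from Finn: Finn < Paz < Wes < Bram < Dax < Gia.
So Finn < Gia; Finn is the shorter of the two.

Finn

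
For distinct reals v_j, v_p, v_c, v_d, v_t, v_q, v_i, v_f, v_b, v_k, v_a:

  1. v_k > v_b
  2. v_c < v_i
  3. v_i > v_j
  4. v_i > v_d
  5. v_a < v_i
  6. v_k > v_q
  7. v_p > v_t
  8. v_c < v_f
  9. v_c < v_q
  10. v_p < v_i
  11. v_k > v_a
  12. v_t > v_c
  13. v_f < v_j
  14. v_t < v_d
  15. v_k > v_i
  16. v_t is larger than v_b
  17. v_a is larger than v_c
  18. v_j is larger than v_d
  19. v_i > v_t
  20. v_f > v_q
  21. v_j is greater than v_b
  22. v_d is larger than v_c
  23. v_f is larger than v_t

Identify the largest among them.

v_b is not greatest since v_b < v_j; v_c is not greatest since v_c < v_a; v_q is not greatest since v_q < v_f; v_t is not greatest since v_t < v_f; v_f is not greatest since v_f < v_j; v_d is not greatest since v_d < v_i; v_a is not greatest since v_a < v_k; v_p is not greatest since v_p < v_i; v_j is not greatest since v_j < v_i; v_i is not greatest since v_i < v_k.
Only v_k has nothing above it, so v_k is the largest.

v_k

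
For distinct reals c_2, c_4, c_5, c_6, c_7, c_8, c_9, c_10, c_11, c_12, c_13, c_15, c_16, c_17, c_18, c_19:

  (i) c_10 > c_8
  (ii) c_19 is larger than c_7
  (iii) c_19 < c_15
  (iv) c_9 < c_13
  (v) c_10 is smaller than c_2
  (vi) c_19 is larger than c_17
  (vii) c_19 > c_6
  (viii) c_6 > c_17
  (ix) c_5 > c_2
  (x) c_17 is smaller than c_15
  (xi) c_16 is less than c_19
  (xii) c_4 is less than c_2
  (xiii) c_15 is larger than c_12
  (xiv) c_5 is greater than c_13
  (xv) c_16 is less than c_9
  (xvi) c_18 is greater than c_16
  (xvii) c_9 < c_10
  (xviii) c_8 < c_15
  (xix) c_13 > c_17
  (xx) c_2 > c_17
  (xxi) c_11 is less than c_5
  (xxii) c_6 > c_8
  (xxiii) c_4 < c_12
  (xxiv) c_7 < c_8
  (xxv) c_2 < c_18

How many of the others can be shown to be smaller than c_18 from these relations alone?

The elements the relations force below c_18 are c_17, c_16, c_7, c_8, c_9, c_4, c_10, c_2 — no chain reaches any other.
That is 8.

8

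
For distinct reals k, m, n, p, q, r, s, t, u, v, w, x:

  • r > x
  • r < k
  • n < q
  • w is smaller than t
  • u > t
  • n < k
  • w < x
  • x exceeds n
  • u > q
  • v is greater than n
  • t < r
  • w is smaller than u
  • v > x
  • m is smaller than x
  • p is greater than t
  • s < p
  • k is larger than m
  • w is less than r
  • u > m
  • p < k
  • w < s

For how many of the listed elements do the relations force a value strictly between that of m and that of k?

2

The relations place m below k. An element lies strictly between them when it is forced above m and also forced below k.
Above m: {x, r, v, u}. Below k: {w, n, t, x, s, p, r}.
Intersection: {x, r} — 2.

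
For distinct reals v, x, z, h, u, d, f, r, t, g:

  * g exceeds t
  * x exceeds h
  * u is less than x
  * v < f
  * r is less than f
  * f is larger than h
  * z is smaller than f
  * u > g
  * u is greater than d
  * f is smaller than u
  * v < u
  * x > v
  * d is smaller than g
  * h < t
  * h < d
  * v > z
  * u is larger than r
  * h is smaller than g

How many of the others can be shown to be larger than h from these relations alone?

The elements the relations force above h are d, t, f, g, u, x — no chain reaches any other.
That is 6.

6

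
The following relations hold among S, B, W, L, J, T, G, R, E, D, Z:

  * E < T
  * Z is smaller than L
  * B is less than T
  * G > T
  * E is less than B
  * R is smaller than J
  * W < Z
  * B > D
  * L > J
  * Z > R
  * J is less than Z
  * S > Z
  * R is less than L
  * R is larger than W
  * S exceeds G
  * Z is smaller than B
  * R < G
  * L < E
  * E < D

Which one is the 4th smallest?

Z

Chaining the given pairs: W < R < J < Z < L < E < D < B < T < G < S.
The 4th smallest is Z.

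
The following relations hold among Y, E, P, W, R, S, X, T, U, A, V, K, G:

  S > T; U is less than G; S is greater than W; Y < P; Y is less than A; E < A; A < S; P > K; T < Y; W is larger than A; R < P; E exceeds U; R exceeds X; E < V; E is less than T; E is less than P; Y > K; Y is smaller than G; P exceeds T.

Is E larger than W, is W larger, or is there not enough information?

Chaining the given relations: E < T < Y < A < W.
So W is larger.

W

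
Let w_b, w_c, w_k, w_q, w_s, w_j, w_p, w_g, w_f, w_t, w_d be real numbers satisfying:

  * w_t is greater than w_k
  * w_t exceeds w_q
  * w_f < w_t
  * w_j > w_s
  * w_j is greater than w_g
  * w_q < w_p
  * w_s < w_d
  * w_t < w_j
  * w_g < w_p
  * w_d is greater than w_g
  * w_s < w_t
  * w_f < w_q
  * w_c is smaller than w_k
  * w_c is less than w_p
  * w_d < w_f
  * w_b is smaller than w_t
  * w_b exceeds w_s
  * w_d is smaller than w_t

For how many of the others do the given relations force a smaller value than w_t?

From w_t the given relations immediately reach w_s, w_b, w_d, w_f, w_q, w_k.
From those, w_g, w_c — 8 in total.
No other element is forced below w_t by the given relations, so the count is 8.

8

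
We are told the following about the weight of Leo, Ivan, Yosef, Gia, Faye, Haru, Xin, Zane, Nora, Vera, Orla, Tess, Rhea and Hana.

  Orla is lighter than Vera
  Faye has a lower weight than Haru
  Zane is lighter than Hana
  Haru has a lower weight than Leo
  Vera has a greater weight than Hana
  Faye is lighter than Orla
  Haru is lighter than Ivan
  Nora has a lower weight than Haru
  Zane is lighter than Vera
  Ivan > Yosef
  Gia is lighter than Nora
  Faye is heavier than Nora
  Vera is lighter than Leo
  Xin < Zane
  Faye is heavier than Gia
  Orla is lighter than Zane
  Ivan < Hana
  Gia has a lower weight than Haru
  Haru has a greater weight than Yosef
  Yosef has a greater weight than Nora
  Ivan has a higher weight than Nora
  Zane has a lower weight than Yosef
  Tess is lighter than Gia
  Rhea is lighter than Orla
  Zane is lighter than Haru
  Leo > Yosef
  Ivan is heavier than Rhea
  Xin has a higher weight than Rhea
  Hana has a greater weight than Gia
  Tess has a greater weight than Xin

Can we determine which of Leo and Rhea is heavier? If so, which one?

Leo

Rhea < Xin and Xin < Tess give Rhea < Tess.
Then Tess < Gia extends the chain to Gia.
With Gia < Nora: Rhea < Xin < Tess < Gia < Nora.
Then Nora < Faye extends the chain to Faye.
Then Faye < Orla extends the chain to Orla.
With Orla < Zane: Rhea < Xin < Tess < Gia < Nora < Faye < Orla < Zane.
Then Zane < Yosef extends the chain to Yosef.
With Yosef < Haru: Rhea < Xin < Tess < Gia < Nora < Faye < Orla < Zane < Yosef < Haru.
With Haru < Ivan: Rhea < Xin < Tess < Gia < Nora < Faye < Orla < Zane < Yosef < Haru < Ivan.
Then Ivan < Hana extends the chain to Hana.
With Hana < Vera: Rhea < Xin < Tess < Gia < Nora < Faye < Orla < Zane < Yosef < Haru < Ivan < Hana < Vera.
Then Vera < Leo extends the chain to Leo.
So Leo is heavier.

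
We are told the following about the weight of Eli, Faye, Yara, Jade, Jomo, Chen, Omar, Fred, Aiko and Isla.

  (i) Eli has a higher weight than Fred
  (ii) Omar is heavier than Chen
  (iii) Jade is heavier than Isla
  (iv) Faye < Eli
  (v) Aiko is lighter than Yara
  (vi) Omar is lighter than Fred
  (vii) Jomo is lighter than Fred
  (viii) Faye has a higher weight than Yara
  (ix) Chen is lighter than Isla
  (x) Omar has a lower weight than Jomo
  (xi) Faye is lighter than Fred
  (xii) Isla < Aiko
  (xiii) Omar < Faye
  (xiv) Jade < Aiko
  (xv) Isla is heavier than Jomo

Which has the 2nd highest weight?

Chaining the given pairs: Chen < Omar < Jomo < Isla < Jade < Aiko < Yara < Faye < Fred < Eli.
Counting 2 from the largest end gives Fred.

Fred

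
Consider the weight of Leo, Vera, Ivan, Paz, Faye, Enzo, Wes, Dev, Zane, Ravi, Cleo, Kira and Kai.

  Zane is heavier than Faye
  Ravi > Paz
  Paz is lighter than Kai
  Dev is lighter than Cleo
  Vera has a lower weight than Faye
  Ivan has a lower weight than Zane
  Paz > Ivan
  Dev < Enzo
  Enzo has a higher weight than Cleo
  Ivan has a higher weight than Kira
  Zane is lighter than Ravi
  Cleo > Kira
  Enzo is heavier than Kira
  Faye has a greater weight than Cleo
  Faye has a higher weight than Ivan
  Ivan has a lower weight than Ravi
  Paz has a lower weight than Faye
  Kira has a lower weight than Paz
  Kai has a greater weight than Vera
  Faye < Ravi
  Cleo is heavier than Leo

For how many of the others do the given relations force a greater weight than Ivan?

From Ivan the given relations immediately reach Paz, Faye, Zane, Ravi.
From those, Kai — 5 in total.
Nothing else is reachable above Ivan; 5 in all.

5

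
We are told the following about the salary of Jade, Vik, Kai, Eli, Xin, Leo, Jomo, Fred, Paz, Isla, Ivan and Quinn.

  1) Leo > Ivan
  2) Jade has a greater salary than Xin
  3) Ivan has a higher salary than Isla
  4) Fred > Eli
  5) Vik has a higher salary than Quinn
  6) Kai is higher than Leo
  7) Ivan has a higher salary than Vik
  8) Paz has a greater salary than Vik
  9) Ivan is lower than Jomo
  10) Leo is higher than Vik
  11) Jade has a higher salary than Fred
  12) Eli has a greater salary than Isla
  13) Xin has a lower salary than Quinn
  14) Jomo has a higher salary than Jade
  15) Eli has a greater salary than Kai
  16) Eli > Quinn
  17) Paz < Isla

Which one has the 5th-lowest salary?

Isla

Piecing the relations together gives one ordering: Xin < Quinn < Vik < Paz < Isla < Ivan < Leo < Kai < Eli < Fred < Jade < Jomo.
Counting 5 from the smallest end gives Isla.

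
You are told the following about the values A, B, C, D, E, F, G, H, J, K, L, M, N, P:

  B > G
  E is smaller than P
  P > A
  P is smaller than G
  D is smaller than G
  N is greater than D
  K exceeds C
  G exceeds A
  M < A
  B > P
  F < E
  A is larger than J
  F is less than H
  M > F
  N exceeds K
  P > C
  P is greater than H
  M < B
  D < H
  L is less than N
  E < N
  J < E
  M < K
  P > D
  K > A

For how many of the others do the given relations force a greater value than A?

5

The elements the relations force above A are P, G, B, K, N — no chain reaches any other.
That is 5.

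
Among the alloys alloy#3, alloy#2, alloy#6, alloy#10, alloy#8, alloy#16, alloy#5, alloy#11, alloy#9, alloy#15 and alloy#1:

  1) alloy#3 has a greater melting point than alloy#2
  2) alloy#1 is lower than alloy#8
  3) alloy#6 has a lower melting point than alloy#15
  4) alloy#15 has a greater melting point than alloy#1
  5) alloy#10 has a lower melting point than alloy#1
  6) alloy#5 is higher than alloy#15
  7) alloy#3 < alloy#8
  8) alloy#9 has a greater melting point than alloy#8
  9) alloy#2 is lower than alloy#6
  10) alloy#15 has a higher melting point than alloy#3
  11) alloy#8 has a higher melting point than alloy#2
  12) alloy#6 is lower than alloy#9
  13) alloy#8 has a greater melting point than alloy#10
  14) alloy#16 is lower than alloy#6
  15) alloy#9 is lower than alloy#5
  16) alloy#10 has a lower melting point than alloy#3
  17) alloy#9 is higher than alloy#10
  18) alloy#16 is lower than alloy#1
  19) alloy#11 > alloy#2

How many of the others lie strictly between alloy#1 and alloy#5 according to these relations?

The relations place alloy#1 below alloy#5. An element lies strictly between them when it is forced above alloy#1 and also forced below alloy#5.
Above alloy#1: {alloy#15, alloy#8, alloy#9}. Below alloy#5: {alloy#10, alloy#2, alloy#16, alloy#3, alloy#6, alloy#15, alloy#8, alloy#9}.
Intersection: {alloy#15, alloy#8, alloy#9} — 3.

3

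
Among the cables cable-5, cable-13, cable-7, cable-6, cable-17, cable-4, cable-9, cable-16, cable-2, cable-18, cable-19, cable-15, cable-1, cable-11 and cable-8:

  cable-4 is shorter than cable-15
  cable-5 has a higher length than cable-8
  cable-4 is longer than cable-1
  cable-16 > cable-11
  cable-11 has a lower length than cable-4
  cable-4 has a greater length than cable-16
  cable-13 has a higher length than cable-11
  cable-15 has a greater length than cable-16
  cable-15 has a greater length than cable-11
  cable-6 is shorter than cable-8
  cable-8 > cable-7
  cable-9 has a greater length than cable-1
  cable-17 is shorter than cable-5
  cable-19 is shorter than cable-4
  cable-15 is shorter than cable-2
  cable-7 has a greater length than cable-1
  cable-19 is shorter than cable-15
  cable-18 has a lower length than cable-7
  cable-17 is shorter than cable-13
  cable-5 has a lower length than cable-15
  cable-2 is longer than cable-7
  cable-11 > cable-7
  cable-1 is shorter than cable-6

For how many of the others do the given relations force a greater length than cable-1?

11

Directly above cable-1: cable-6, cable-7, cable-9, cable-4.
One step further: cable-8, cable-11, cable-15, cable-2 (8 so far).
One step further: cable-5, cable-16, cable-13 (11 so far).
No other element is forced above cable-1 by the given relations, so the count is 11.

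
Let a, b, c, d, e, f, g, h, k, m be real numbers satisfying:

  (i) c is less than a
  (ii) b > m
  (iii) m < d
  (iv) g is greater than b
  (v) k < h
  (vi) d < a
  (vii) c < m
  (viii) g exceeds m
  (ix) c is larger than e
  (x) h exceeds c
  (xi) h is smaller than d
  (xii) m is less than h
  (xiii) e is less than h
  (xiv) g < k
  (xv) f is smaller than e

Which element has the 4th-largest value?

The consecutive relations fix a unique order: f < e < c < m < b < g < k < h < d < a.
The 4th largest is k.

k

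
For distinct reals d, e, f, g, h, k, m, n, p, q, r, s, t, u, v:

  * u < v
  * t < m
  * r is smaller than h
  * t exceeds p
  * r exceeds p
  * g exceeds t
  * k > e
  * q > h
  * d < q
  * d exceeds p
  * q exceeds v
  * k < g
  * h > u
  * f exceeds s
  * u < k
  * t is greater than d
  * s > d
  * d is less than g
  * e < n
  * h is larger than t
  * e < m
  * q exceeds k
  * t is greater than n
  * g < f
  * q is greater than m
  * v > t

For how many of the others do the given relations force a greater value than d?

8

The elements the relations force above d are s, t, h, v, m, g, q, f — no chain reaches any other.
That is 8.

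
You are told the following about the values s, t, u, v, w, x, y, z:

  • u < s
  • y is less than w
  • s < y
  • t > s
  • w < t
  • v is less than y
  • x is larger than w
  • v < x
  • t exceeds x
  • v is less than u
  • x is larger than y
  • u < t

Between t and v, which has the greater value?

The relevant relations are v < u; u < s; s < y; y < w; w < x; x < t.
Chaining these gives v < u < s < y < w < x < t.
So v < t; t is the larger of the two.

t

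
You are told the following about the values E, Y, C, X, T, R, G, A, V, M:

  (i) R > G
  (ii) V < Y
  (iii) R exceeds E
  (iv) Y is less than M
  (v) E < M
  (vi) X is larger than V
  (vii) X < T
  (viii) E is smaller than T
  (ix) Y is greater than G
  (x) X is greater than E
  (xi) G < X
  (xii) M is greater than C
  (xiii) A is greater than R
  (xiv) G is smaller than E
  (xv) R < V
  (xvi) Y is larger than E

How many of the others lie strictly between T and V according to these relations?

Chaining upward from V reaches: X, Y, M.
Chaining downward from T reaches: G, E, R, X.
Strictly between V and T are those in both lists: X — 1 element.

1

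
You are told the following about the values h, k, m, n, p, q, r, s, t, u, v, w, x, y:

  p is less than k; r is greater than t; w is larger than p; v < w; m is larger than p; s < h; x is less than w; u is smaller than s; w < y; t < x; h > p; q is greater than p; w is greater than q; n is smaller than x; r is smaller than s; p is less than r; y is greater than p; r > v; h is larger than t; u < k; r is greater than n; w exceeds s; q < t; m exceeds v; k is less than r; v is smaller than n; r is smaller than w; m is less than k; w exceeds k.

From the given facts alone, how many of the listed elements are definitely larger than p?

10

From p the given relations immediately reach m, q, k, r, h, w, y.
From those, t, s — 9 in total.
From those, x — 10 in total.
Nothing else is reachable above p; 10 in all.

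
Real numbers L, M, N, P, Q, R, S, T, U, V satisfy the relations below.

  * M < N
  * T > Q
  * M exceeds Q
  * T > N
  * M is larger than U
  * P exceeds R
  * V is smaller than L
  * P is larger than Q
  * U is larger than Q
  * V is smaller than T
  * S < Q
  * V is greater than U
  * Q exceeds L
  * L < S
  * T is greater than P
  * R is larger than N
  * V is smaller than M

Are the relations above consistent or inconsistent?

Chaining the given relations yields L < S < Q < U < V, so L < V. But one relation states V < L. These cannot both hold.

inconsistent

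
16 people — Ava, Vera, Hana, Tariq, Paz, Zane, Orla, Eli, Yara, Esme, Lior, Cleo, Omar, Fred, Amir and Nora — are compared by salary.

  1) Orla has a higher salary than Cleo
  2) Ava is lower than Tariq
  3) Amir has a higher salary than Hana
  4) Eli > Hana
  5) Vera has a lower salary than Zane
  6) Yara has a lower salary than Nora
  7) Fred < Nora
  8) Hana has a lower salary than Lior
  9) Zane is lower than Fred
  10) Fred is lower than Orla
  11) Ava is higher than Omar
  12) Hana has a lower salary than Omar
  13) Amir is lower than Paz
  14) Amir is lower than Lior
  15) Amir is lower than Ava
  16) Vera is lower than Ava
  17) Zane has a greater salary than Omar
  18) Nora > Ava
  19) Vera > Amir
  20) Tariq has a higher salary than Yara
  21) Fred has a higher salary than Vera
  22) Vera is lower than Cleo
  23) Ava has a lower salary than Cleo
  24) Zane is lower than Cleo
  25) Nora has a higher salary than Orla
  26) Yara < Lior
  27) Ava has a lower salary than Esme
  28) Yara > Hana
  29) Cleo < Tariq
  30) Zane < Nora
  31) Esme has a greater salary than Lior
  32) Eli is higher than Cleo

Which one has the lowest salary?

Amir is not least since Hana < Amir; Yara is not least since Hana < Yara; Paz is not least since Amir < Paz; Omar is not least since Hana < Omar; Vera is not least since Amir < Vera; Ava is not least since Omar < Ava; Lior is not least since Hana < Lior; Zane is not least since Omar < Zane; Cleo is not least since Zane < Cleo; Tariq is not least since Cleo < Tariq; Fred is not least since Zane < Fred; Orla is not least since Cleo < Orla; Eli is not least since Cleo < Eli; Nora is not least since Fred < Nora; Esme is not least since Ava < Esme.
Only Hana has nothing below it, so Hana is the lowest salary.

Hana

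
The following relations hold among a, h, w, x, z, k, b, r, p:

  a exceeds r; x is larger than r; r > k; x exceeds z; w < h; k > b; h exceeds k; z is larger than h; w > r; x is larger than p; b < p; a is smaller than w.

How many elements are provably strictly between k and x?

Chaining upward from k reaches: r, a, w, h, z.
Chaining downward from x reaches: b, r, a, p, w, h, z.
Strictly between k and x are those in both lists: r, a, w, h, z — 5 elements.

5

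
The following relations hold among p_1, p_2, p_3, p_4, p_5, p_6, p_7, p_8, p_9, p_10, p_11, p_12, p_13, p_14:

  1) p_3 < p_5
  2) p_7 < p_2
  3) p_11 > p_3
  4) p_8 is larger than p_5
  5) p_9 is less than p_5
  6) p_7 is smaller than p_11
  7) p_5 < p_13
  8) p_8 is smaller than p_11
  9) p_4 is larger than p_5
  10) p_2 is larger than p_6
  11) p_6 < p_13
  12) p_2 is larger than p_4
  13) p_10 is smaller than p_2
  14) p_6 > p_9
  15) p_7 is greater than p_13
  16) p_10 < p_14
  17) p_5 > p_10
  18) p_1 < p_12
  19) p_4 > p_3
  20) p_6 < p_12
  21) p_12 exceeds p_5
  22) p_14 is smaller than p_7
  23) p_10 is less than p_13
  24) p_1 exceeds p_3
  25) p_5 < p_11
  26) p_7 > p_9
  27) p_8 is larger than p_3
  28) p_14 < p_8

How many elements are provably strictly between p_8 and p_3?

1

The relations place p_3 below p_8. An element lies strictly between them when it is forced above p_3 and also forced below p_8.
Above p_3: {p_5, p_1, p_4, p_12, p_13, p_7, p_11, p_2}. Below p_8: {p_10, p_9, p_5, p_14}.
Intersection: {p_5} — 1.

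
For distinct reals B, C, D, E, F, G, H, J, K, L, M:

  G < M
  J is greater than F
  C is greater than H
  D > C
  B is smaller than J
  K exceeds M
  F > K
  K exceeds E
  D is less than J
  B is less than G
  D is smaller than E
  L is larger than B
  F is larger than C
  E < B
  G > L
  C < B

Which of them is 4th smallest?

Chaining the given pairs: H < C < D < E < B < L < G < M < K < F < J.
The 4th smallest is E.

E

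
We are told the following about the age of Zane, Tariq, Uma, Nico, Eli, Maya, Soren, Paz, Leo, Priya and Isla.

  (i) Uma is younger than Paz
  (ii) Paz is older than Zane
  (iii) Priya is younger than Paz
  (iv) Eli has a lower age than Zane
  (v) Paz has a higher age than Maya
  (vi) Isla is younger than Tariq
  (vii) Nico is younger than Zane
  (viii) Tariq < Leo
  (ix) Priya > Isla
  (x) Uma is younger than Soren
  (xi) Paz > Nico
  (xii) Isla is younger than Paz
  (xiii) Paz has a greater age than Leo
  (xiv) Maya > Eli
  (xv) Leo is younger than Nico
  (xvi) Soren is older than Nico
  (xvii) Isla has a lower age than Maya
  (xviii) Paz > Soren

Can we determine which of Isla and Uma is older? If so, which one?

undetermined

Following every chain through Isla: above Isla we get Tariq, Leo, Maya, Nico, Zane, Soren, Priya, Paz.
Uma is not reached, and no chain runs the other way from Uma to Isla.
So the given relations leave the order of Isla and Uma undetermined.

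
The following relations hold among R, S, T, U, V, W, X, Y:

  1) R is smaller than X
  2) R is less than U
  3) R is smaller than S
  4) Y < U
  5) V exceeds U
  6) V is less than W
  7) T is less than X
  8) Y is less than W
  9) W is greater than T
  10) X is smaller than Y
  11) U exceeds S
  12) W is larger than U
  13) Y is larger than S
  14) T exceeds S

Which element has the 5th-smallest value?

Y

The consecutive relations fix a unique order: R < S < T < X < Y < U < V < W.
Counting 5 from the smallest end gives Y.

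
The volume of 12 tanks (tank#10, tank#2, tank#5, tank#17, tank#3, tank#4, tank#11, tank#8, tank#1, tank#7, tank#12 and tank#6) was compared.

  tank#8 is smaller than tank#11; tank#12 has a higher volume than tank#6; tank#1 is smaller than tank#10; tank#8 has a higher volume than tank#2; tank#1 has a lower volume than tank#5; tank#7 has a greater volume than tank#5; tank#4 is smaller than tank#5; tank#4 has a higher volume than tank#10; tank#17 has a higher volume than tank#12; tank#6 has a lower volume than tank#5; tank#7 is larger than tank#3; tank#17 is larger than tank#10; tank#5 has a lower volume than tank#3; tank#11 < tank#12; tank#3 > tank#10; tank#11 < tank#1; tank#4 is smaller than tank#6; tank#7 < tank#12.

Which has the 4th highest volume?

Chaining the given pairs: tank#2 < tank#8 < tank#11 < tank#1 < tank#10 < tank#4 < tank#6 < tank#5 < tank#3 < tank#7 < tank#12 < tank#17.
The 4th largest is tank#3.

tank#3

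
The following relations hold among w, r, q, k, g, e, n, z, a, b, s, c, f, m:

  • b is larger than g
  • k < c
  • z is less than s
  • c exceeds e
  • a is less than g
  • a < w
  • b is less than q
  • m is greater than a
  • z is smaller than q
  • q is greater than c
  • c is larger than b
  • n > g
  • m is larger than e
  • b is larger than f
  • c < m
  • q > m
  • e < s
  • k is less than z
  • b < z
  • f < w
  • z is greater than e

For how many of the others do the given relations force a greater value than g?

The elements the relations force above g are b, z, s, c, m, n, q — no chain reaches any other.
That is 7.

7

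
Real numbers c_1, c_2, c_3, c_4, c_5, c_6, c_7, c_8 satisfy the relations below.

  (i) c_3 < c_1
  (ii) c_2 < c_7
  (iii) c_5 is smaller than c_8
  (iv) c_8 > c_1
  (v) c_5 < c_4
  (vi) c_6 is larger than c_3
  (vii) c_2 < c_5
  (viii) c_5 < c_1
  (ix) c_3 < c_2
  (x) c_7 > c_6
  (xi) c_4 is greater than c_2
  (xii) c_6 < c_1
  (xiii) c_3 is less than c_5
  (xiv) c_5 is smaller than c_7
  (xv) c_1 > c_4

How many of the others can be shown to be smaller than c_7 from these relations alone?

From c_7 the given relations immediately reach c_2, c_5, c_6.
From those, c_3 — 4 in total.
No other element is forced below c_7 by the given relations, so the count is 4.

4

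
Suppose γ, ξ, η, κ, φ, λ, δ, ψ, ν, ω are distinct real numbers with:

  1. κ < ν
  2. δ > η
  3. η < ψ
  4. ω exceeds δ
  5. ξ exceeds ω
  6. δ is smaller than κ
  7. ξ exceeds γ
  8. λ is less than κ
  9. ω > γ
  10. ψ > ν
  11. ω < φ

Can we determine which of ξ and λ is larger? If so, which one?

Following every chain through λ: above λ we get κ, ν, ψ.
ξ is not reached, and no chain runs the other way from ξ to λ.
So the given relations leave the order of λ and ξ undetermined.

undetermined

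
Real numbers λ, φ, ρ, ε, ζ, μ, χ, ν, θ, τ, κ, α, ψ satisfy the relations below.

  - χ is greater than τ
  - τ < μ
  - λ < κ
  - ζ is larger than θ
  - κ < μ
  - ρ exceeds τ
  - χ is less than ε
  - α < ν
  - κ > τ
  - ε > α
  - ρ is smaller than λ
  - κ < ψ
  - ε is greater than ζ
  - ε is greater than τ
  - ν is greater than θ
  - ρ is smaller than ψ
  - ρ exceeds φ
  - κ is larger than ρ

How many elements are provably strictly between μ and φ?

3

Chaining upward from φ reaches: ρ, λ, κ, ψ.
Chaining downward from μ reaches: τ, ρ, λ, κ.
Strictly between φ and μ are those in both lists: ρ, λ, κ — 3 elements.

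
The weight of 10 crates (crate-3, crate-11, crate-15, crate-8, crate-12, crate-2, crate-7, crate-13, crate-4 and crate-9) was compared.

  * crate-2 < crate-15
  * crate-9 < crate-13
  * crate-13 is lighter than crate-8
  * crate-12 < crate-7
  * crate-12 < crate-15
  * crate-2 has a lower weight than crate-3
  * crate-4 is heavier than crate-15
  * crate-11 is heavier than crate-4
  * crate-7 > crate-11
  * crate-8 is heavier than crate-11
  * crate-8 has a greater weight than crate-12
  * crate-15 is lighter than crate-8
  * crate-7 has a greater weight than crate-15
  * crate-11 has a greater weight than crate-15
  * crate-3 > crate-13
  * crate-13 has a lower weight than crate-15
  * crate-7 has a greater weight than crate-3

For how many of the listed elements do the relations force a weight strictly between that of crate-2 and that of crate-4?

1

Chaining upward from crate-2 reaches: crate-15, crate-3, crate-11, crate-8, crate-7.
Chaining downward from crate-4 reaches: crate-12, crate-9, crate-13, crate-15.
Strictly between crate-2 and crate-4 are those in both lists: crate-15 — 1 element.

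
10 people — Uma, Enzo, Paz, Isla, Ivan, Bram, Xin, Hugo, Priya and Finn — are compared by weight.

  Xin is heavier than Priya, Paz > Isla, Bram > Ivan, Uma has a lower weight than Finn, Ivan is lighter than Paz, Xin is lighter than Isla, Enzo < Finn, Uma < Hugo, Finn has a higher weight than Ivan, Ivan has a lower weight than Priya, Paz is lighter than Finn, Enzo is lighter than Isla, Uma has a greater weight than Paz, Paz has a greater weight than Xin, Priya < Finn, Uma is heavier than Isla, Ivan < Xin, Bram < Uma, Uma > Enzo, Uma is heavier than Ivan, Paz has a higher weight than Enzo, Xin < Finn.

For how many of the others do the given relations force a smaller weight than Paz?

5

Directly below Paz: Ivan, Xin, Enzo, Isla.
One step further: Priya (5 so far).
No other element is forced below Paz by the given relations, so the count is 5.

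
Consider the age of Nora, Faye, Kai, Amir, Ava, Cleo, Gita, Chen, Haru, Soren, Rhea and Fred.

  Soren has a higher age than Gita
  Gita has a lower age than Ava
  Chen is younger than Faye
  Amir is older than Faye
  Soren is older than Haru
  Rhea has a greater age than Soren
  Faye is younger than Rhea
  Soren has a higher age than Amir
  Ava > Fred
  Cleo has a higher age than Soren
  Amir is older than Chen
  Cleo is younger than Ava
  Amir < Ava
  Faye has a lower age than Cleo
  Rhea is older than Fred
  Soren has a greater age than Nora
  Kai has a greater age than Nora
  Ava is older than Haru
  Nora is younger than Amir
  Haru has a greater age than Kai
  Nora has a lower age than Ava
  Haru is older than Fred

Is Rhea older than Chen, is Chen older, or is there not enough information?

Rhea

Chaining the given relations: Chen < Faye < Amir < Soren < Rhea.
So Rhea is older.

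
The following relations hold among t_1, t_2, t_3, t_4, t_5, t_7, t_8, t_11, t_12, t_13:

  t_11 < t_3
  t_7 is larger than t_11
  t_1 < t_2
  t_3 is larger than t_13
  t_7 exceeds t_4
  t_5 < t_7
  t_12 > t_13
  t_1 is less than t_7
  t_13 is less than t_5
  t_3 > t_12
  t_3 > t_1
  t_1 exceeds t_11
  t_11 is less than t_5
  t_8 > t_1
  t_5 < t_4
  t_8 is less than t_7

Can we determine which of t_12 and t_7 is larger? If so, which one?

undetermined

Following every chain through t_12: above t_12 we get t_3; below t_12 we get t_13.
t_7 is not reached, and no chain runs the other way from t_7 to t_12.
So the given relations leave the order of t_12 and t_7 undetermined.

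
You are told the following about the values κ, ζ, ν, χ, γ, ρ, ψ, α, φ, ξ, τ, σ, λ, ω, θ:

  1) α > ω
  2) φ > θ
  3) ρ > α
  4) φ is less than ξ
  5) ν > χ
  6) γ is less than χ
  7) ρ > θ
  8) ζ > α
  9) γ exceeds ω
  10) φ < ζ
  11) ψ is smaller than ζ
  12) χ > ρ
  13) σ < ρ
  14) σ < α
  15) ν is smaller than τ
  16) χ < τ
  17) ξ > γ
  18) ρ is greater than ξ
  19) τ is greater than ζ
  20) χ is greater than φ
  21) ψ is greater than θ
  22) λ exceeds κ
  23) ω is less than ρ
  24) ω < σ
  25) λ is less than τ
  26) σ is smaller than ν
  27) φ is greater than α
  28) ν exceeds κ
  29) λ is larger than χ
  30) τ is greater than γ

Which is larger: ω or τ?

τ

The relevant relations are ω < σ; σ < α; α < φ; φ < ξ; ξ < ρ; ρ < χ; χ < ν; ν < τ.
Chaining these gives ω < σ < α < φ < ξ < ρ < χ < ν < τ.
So ω < τ; τ is the larger of the two.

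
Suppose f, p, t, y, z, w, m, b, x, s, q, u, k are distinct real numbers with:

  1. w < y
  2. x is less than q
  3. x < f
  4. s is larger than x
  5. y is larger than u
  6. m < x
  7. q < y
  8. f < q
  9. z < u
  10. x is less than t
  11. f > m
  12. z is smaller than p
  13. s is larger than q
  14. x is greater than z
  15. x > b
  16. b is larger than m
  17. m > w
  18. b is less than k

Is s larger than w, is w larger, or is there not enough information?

s

Chaining the given relations: w < m < b < x < q < s.
So s is larger.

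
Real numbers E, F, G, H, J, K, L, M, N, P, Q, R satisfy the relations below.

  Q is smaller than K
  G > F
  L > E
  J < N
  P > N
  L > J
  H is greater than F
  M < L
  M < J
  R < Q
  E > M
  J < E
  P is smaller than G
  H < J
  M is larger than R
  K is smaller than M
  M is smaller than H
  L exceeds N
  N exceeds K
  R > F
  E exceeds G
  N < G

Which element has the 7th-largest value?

H

Piecing the relations together gives one ordering: F < R < Q < K < M < H < J < N < P < G < E < L.
Counting 7 from the largest end gives H.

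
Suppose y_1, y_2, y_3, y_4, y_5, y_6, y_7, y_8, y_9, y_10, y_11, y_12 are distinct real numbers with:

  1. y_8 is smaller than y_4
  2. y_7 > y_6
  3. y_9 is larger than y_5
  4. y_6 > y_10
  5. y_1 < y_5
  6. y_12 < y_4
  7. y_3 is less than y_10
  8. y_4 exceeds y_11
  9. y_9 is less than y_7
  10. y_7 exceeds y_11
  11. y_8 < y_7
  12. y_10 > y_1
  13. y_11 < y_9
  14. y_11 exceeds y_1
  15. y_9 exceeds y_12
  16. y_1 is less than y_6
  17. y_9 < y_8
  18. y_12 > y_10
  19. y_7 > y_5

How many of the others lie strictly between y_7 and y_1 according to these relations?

The relations place y_1 below y_7. An element lies strictly between them when it is forced above y_1 and also forced below y_7.
Above y_1: {y_10, y_11, y_12, y_5, y_9, y_6, y_8, y_4}. Below y_7: {y_3, y_10, y_11, y_12, y_5, y_9, y_6, y_8}.
Intersection: {y_10, y_11, y_12, y_5, y_9, y_6, y_8} — 7.

7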